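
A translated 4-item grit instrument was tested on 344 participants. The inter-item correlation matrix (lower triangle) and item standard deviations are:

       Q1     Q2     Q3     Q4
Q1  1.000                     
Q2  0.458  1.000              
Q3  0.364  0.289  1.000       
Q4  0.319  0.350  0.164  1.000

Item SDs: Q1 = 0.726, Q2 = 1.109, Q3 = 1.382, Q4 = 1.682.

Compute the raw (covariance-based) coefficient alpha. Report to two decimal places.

Σσ²ᵢ = 0.726² + 1.109² + 1.382² + 1.682² = 6.4960
Covariances σ_ij = r_ij · s_i · s_j:
  σ(Q1,Q2) = 0.458 × 0.726 × 1.109 = 0.3688
  σ(Q1,Q3) = 0.364 × 0.726 × 1.382 = 0.3652
  σ(Q1,Q4) = 0.319 × 0.726 × 1.682 = 0.3895
  σ(Q2,Q3) = 0.289 × 1.109 × 1.382 = 0.4429
  σ(Q2,Q4) = 0.350 × 1.109 × 1.682 = 0.6529
  σ(Q3,Q4) = 0.164 × 1.382 × 1.682 = 0.3812
σ²_T = Σσ²ᵢ + 2·Σσ_ij = 6.4960 + 2 × 2.6005 = 11.6970
α = (4/3)·(1 − 6.4960/11.6970) = 0.59

α = 0.59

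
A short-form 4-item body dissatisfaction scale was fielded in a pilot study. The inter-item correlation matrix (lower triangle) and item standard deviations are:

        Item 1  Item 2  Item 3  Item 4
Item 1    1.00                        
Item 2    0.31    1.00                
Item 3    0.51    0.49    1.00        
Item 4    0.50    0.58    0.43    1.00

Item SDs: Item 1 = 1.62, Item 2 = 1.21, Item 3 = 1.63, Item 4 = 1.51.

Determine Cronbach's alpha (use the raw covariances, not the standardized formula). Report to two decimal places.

Σσ²ᵢ = 1.62² + 1.21² + 1.63² + 1.51² = 9.0255
Covariances σ_ij = r_ij · s_i · s_j:
  σ(Item 1,Item 2) = 0.31 × 1.62 × 1.21 = 0.6077
  σ(Item 1,Item 3) = 0.51 × 1.62 × 1.63 = 1.3467
  σ(Item 1,Item 4) = 0.50 × 1.62 × 1.51 = 1.2231
  σ(Item 2,Item 3) = 0.49 × 1.21 × 1.63 = 0.9664
  σ(Item 2,Item 4) = 0.58 × 1.21 × 1.51 = 1.0597
  σ(Item 3,Item 4) = 0.43 × 1.63 × 1.51 = 1.0584
σ²_T = Σσ²ᵢ + 2·Σσ_ij = 9.0255 + 2 × 6.2620 = 21.5495
α = (4/3)·(1 − 9.0255/21.5495) = 0.77

α = 0.77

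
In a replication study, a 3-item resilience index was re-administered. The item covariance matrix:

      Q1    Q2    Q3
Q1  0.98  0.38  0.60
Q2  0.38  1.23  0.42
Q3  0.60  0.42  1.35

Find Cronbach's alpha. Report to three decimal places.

Cronbach's alpha = 0.660

ΣVar(i) = 0.98 + 1.23 + 1.35 = 3.56
Σ_{i<j} σ_ij = 1.40
σ²_total = 3.56 + 2 × 1.40 = 6.36
α = (k/(k−1))·(1 − ΣVar(i)/σ²_total) = (3/2)·(1 − 3.56/6.36) = 0.660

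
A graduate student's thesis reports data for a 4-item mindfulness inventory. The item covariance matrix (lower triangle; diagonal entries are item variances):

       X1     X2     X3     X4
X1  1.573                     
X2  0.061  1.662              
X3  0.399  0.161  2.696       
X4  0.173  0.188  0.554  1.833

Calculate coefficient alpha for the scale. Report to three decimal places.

Σσ²ᵢ = 1.573 + 1.662 + 2.696 + 1.833 = 7.764
Sum of off-diagonal covariances = 1.536
σ²_total = 7.764 + 2 × 1.536 = 10.836
α = (k/(k−1))·(1 − Σσ²ᵢ/σ²_total) = (4/3)·(1 − 7.764/10.836) = 0.378

coefficient alpha = 0.378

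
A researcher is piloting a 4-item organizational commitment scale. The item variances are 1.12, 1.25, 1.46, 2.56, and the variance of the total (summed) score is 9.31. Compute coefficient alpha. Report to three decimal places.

α = 0.418

sum of item variances = 1.12 + 1.25 + 1.46 + 2.56 = 6.39
α = (k/(k−1))·(1 − sum of item variances/Var(T)) = (4/3)·(1 − 6.39/9.31) = 0.418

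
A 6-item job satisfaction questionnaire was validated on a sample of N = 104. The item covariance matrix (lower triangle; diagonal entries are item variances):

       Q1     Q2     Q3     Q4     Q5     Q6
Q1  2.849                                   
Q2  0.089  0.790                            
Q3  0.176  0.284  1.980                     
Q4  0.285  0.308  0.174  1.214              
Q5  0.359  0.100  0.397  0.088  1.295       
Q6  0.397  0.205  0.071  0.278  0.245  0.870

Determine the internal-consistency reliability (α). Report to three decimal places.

α = 0.521

sum of item variances = 2.849 + 0.790 + 1.980 + 1.214 + 1.295 + 0.870 = 8.998
Sum of the distinct covariances = 3.456
σ²_T = 8.998 + 2 × 3.456 = 15.910
α = (k/(k−1))·(1 − sum of item variances/σ²_T) = (6/5)·(1 − 8.998/15.910) = 0.521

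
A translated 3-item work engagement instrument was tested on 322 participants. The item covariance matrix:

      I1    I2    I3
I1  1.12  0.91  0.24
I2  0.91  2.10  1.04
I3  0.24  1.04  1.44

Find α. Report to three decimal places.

α = 0.727

Σσᵢ² = 1.12 + 2.10 + 1.44 = 4.66
Sum of off-diagonal covariances = 2.19
Var(T) = 4.66 + 2 × 2.19 = 9.04
α = (k/(k−1))·(1 − Σσᵢ²/Var(T)) = (3/2)·(1 − 4.66/9.04) = 0.727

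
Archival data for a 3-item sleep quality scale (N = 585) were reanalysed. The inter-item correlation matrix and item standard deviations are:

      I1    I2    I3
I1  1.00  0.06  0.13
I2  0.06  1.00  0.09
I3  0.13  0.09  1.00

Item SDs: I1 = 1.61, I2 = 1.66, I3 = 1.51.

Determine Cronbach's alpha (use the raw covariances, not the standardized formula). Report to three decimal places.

Σσ²ᵢ = 1.61² + 1.66² + 1.51² = 7.6278
Covariances σ_ij = r_ij · s_i · s_j:
  σ(I1,I2) = 0.06 × 1.61 × 1.66 = 0.1604
  σ(I1,I3) = 0.13 × 1.61 × 1.51 = 0.3160
  σ(I2,I3) = 0.09 × 1.66 × 1.51 = 0.2256
σ²_T = Σσ²ᵢ + 2·Σσ_ij = 7.6278 + 2 × 0.7020 = 9.0318
α = (3/2)·(1 − 7.6278/9.0318) = 0.233

Cronbach's alpha = 0.233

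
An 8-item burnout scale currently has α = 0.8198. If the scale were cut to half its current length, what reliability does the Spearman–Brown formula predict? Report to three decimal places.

Length factor m = 1/2
α' = m·α / (1 − (1−m)·α)
   = 1/2 × 0.8198 / (1 − (1 − 1/2) × 0.8198)
   = 0.4099 / 0.5901 = 0.695

predicted reliability = 0.695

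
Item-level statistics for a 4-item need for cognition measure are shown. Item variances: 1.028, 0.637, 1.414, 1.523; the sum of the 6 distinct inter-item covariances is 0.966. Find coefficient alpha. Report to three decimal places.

α = 0.394

Σσ²ᵢ = 1.028 + 0.637 + 1.414 + 1.523 = 4.602
Sum of distinct covariances = 0.966
Var(T) = Σσ²ᵢ + 2·Σcov = 4.602 + 2 × 0.966 = 6.534
α = (4/3)·(1 − 4.602/6.534) = 0.394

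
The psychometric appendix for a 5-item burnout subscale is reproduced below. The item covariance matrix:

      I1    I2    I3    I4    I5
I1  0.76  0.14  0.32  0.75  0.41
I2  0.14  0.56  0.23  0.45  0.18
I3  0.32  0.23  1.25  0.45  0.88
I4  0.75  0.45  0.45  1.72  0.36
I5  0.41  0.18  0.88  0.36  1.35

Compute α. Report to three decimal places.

α = 0.746

ΣVar(i) = 0.76 + 0.56 + 1.25 + 1.72 + 1.35 = 5.64
Σ_{i<j} σ_ij = 4.17
Var(T) = 5.64 + 2 × 4.17 = 13.98
α = (k/(k−1))·(1 − ΣVar(i)/Var(T)) = (5/4)·(1 − 5.64/13.98) = 0.746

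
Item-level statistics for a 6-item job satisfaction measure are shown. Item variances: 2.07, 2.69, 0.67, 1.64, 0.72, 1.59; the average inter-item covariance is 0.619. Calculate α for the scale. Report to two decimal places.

Σσ²ᵢ = 2.07 + 2.69 + 0.67 + 1.64 + 0.72 + 1.59 = 9.38
Sum of the 15 distinct covariances = 15 × 0.619 = 9.285
Var(T) = Σσ²ᵢ + 2·Σcov = 9.38 + 2 × 9.285 = 27.950
α = (6/5)·(1 − 9.38/27.950) = 0.80

α = 0.80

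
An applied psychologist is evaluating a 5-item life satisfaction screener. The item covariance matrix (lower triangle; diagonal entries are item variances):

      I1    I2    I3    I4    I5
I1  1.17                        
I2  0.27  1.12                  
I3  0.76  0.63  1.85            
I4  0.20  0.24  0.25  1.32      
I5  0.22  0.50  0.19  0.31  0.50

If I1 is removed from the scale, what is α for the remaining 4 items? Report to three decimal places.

Remaining items: I2, I3, I4, I5 (k = 4).
sum of item variances = 1.12 + 1.85 + 1.32 + 0.50 = 4.79
σ²_T = 4.79 + 2 × 2.12 = 9.03
α (item deleted) = (4/3)·(1 − 4.79/9.03) = 0.626

α = 0.626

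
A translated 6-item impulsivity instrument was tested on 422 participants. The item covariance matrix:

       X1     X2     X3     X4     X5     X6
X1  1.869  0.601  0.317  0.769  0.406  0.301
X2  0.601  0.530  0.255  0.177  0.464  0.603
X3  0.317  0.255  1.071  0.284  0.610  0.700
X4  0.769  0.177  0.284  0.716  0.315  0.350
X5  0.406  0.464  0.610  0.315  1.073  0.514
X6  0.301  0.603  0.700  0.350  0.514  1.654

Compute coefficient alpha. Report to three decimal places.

α = 0.790

Σσᵢ² = 1.869 + 0.530 + 1.071 + 0.716 + 1.073 + 1.654 = 6.913
Sum of off-diagonal covariances = 6.666
σ²_T = 6.913 + 2 × 6.666 = 20.245
α = (k/(k−1))·(1 − Σσᵢ²/σ²_T) = (6/5)·(1 − 6.913/20.245) = 0.790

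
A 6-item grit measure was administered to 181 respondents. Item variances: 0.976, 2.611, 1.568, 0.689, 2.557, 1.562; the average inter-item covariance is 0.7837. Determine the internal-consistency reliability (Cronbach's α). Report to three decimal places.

Cronbach's α = 0.843

Σσ²ᵢ = 0.976 + 2.611 + 1.568 + 0.689 + 2.557 + 1.562 = 9.963
Sum of the 15 distinct covariances = 15 × 0.7837 = 11.7555
Var(T) = Σσ²ᵢ + 2·Σcov = 9.963 + 2 × 11.7555 = 33.4740
α = (6/5)·(1 − 9.963/33.4740) = 0.843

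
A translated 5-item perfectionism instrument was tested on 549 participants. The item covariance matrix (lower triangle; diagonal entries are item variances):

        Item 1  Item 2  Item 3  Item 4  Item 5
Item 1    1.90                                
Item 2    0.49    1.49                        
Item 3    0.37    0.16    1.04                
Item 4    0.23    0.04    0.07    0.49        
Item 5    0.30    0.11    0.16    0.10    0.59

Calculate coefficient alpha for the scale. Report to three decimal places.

coefficient alpha = 0.530

sum of item variances = 1.90 + 1.49 + 1.04 + 0.49 + 0.59 = 5.51
Σ_{i<j} σ_ij = 2.03
σ²_T = 5.51 + 2 × 2.03 = 9.57
α = (k/(k−1))·(1 − sum of item variances/σ²_T) = (5/4)·(1 − 5.51/9.57) = 0.530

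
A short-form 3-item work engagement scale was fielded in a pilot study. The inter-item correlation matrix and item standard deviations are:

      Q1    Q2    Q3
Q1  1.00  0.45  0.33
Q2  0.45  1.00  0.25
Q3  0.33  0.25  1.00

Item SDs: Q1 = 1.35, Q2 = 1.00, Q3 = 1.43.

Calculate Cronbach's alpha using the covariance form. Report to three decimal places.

α = 0.595

Σσ²ᵢ = 1.35² + 1.00² + 1.43² = 4.8674
Covariances σ_ij = r_ij · s_i · s_j:
  σ(Q1,Q2) = 0.45 × 1.35 × 1.00 = 0.6075
  σ(Q1,Q3) = 0.33 × 1.35 × 1.43 = 0.6371
  σ(Q2,Q3) = 0.25 × 1.00 × 1.43 = 0.3575
σ²_T = Σσ²ᵢ + 2·Σσ_ij = 4.8674 + 2 × 1.6021 = 8.0716
α = (3/2)·(1 − 4.8674/8.0716) = 0.595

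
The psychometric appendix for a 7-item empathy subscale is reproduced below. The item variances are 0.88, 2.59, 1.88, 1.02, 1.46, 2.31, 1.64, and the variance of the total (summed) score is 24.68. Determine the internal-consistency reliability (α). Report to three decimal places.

α = 0.610

Σσᵢ² = 0.88 + 2.59 + 1.88 + 1.02 + 1.46 + 2.31 + 1.64 = 11.78
α = (k/(k−1))·(1 − Σσᵢ²/σ²_total) = (7/6)·(1 − 11.78/24.68) = 0.610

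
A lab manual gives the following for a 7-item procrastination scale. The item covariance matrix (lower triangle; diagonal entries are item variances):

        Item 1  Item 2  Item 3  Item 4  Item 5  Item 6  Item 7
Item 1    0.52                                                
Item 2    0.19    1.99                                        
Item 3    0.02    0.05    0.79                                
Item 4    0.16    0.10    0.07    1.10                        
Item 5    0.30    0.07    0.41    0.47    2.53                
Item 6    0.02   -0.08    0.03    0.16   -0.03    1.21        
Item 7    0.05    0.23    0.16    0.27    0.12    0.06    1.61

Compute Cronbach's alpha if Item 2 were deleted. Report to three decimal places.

Remaining items: Item 1, Item 3, Item 4, Item 5, Item 6, Item 7 (k = 6).
ΣVar(i) = 0.52 + 0.79 + 1.10 + 2.53 + 1.21 + 1.61 = 7.76
σ²_T = 7.76 + 2 × 2.27 = 12.30
α (item deleted) = (6/5)·(1 − 7.76/12.30) = 0.443

Cronbach's alpha = 0.443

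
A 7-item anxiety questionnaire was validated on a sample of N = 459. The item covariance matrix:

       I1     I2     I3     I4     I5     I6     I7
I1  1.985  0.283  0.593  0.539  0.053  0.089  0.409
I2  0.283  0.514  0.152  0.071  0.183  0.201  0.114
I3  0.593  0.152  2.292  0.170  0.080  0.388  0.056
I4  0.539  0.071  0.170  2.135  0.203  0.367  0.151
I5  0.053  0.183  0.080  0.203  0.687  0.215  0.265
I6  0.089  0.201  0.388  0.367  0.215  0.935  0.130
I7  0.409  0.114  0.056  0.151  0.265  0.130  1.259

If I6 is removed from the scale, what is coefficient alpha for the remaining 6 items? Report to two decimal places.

Remaining items: I1, I2, I3, I4, I5, I7 (k = 6).
Σσ²ᵢ = 1.985 + 0.514 + 2.292 + 2.135 + 0.687 + 1.259 = 8.872
σ²_total = 8.872 + 2 × 3.322 = 15.516
α (item deleted) = (6/5)·(1 − 8.872/15.516) = 0.51

coefficient alpha = 0.51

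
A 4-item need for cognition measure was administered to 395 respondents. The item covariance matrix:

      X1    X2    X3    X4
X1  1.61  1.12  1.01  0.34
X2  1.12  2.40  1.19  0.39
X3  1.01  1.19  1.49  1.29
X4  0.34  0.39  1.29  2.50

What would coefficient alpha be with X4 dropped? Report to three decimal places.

coefficient alpha = 0.820

Remaining items: X1, X2, X3 (k = 3).
Σσᵢ² = 1.61 + 2.40 + 1.49 = 5.50
σ²_T = 5.50 + 2 × 3.32 = 12.14
α (item deleted) = (3/2)·(1 − 5.50/12.14) = 0.820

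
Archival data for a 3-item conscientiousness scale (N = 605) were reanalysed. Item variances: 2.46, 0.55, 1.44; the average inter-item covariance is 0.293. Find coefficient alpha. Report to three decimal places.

α = 0.425

Σσ²ᵢ = 2.46 + 0.55 + 1.44 = 4.45
Sum of the 3 distinct covariances = 3 × 0.293 = 0.879
Var(T) = Σσ²ᵢ + 2·Σcov = 4.45 + 2 × 0.879 = 6.208
α = (3/2)·(1 − 4.45/6.208) = 0.425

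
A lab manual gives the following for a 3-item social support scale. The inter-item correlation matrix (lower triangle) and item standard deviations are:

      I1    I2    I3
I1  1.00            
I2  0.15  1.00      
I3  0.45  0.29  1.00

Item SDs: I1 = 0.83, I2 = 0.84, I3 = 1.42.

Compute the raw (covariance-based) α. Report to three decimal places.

α = 0.548

Σσ²ᵢ = 0.83² + 0.84² + 1.42² = 3.4109
Covariances σ_ij = r_ij · s_i · s_j:
  σ(I1,I2) = 0.15 × 0.83 × 0.84 = 0.1046
  σ(I1,I3) = 0.45 × 0.83 × 1.42 = 0.5304
  σ(I2,I3) = 0.29 × 0.84 × 1.42 = 0.3459
σ²_T = Σσ²ᵢ + 2·Σσ_ij = 3.4109 + 2 × 0.9809 = 5.3727
α = (3/2)·(1 − 3.4109/5.3727) = 0.548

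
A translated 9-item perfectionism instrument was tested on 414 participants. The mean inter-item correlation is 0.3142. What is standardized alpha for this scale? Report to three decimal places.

Standardized α = k·r̄ / (1 + (k−1)·r̄) = 9 × 0.3142 / (1 + 8 × 0.3142)
  = 2.8278 / 3.5136 = 0.805

standardized alpha = 0.805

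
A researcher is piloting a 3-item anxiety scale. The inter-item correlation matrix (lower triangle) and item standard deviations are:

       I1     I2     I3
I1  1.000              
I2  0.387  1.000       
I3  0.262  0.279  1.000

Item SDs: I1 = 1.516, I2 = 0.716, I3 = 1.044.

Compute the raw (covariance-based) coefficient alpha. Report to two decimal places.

coefficient alpha = 0.52

Σσ²ᵢ = 1.516² + 0.716² + 1.044² = 3.9008
Covariances σ_ij = r_ij · s_i · s_j:
  σ(I1,I2) = 0.387 × 1.516 × 0.716 = 0.4201
  σ(I1,I3) = 0.262 × 1.516 × 1.044 = 0.4147
  σ(I2,I3) = 0.279 × 0.716 × 1.044 = 0.2086
σ²_T = Σσ²ᵢ + 2·Σσ_ij = 3.9008 + 2 × 1.0434 = 5.9876
α = (3/2)·(1 − 3.9008/5.9876) = 0.52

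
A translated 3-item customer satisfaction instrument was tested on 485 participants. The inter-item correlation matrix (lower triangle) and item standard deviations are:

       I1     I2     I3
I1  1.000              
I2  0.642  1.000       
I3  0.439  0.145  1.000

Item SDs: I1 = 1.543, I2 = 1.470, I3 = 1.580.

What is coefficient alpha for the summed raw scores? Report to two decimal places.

coefficient alpha = 0.67

Σσ²ᵢ = 1.543² + 1.470² + 1.580² = 7.0381
Covariances σ_ij = r_ij · s_i · s_j:
  σ(I1,I2) = 0.642 × 1.543 × 1.470 = 1.4562
  σ(I1,I3) = 0.439 × 1.543 × 1.580 = 1.0703
  σ(I2,I3) = 0.145 × 1.470 × 1.580 = 0.3368
σ²_T = Σσ²ᵢ + 2·Σσ_ij = 7.0381 + 2 × 2.8633 = 12.7647
α = (3/2)·(1 − 7.0381/12.7647) = 0.67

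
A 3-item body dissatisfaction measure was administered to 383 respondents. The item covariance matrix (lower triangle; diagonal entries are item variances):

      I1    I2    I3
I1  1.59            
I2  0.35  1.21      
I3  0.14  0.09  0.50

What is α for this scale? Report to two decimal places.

α = 0.39

Σσ²ᵢ = 1.59 + 1.21 + 0.50 = 3.30
Sum of the distinct covariances = 0.58
total variance = 3.30 + 2 × 0.58 = 4.46
α = (k/(k−1))·(1 − Σσ²ᵢ/total variance) = (3/2)·(1 − 3.30/4.46) = 0.39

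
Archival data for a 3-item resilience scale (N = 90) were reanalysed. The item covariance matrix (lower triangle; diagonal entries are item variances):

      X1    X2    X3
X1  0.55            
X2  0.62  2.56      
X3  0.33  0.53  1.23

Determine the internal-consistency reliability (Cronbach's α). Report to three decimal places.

Σσ²ᵢ = 0.55 + 2.56 + 1.23 = 4.34
Σ_{i<j} σ_ij = 1.48
total variance = 4.34 + 2 × 1.48 = 7.30
α = (k/(k−1))·(1 − Σσ²ᵢ/total variance) = (3/2)·(1 − 4.34/7.30) = 0.608

α = 0.608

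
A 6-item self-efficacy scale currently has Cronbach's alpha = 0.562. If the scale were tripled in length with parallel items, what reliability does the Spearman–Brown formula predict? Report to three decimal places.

Length factor m = 3
α' = m·α / (1 + (m−1)·α)
   = 3 × 0.562 / (1 + (3 − 1) × 0.562)
   = 1.6860 / 2.1240 = 0.794

predicted reliability = 0.794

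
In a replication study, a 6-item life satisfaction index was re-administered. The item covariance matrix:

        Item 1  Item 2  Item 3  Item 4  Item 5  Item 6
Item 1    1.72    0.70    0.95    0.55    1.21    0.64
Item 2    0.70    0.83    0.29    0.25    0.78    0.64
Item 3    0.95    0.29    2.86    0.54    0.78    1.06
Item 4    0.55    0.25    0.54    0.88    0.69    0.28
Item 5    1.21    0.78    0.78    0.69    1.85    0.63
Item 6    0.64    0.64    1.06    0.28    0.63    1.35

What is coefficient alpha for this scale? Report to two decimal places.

Σσ²ᵢ = 1.72 + 0.83 + 2.86 + 0.88 + 1.85 + 1.35 = 9.49
Σ_{i<j} σ_ij = 9.99
σ²_total = 9.49 + 2 × 9.99 = 29.47
α = (k/(k−1))·(1 − Σσ²ᵢ/σ²_total) = (6/5)·(1 − 9.49/29.47) = 0.81

coefficient alpha = 0.81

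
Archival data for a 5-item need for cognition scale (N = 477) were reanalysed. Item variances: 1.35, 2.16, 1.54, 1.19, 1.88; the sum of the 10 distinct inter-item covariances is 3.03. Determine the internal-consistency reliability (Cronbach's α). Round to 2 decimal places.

α = 0.53

Σσᵢ² = 1.35 + 2.16 + 1.54 + 1.19 + 1.88 = 8.12
Sum of distinct covariances = 3.03
σ²_T = Σσᵢ² + 2·Σcov = 8.12 + 2 × 3.03 = 14.18
α = (5/4)·(1 − 8.12/14.18) = 0.53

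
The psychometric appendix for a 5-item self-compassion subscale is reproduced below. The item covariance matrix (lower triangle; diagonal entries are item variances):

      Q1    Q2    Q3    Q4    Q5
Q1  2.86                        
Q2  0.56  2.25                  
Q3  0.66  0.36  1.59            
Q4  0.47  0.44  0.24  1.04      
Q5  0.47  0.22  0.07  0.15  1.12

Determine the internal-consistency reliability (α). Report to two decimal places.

sum of item variances = 2.86 + 2.25 + 1.59 + 1.04 + 1.12 = 8.86
Sum of off-diagonal covariances = 3.64
σ²_total = 8.86 + 2 × 3.64 = 16.14
α = (k/(k−1))·(1 − sum of item variances/σ²_total) = (5/4)·(1 − 8.86/16.14) = 0.56

α = 0.56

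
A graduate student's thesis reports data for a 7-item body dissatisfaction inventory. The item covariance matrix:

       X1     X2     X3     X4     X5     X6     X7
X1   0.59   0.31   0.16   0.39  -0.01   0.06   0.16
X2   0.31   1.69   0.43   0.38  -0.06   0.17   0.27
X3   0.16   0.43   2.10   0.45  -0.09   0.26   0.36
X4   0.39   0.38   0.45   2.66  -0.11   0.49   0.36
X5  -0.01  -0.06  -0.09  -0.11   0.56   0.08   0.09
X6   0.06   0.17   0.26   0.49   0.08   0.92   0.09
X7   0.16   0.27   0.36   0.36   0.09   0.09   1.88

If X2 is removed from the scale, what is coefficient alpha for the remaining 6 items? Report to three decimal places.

Remaining items: X1, X3, X4, X5, X6, X7 (k = 6).
Σσ²ᵢ = 0.59 + 2.10 + 2.66 + 0.56 + 0.92 + 1.88 = 8.71
Var(T) = 8.71 + 2 × 2.74 = 14.19
α (item deleted) = (6/5)·(1 − 8.71/14.19) = 0.463

coefficient alpha = 0.463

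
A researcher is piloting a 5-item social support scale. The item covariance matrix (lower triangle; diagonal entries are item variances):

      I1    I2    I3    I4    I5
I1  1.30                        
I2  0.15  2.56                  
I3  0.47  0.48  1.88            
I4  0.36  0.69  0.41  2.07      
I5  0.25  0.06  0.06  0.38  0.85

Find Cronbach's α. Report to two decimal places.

sum of item variances = 1.30 + 2.56 + 1.88 + 2.07 + 0.85 = 8.66
Σ_{i<j} σ_ij = 3.31
Var(T) = 8.66 + 2 × 3.31 = 15.28
α = (k/(k−1))·(1 − sum of item variances/Var(T)) = (5/4)·(1 − 8.66/15.28) = 0.54

Cronbach's α = 0.54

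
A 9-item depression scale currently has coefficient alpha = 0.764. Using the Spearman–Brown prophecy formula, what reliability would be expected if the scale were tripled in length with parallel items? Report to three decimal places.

Length factor m = 3
α' = m·α / (1 + (m−1)·α)
   = 3 × 0.764 / (1 + (3 − 1) × 0.764)
   = 2.2920 / 2.5280 = 0.907

predicted reliability = 0.907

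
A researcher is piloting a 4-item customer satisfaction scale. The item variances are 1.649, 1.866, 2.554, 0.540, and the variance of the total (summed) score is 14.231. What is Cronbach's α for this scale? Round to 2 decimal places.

Cronbach's α = 0.71

sum of item variances = 1.649 + 1.866 + 2.554 + 0.540 = 6.609
α = (k/(k−1))·(1 − sum of item variances/σ²_total) = (4/3)·(1 − 6.609/14.231) = 0.71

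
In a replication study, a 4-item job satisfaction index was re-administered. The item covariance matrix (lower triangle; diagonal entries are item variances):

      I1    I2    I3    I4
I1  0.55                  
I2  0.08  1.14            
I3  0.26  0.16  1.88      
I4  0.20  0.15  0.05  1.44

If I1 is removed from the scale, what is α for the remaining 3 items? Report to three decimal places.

Remaining items: I2, I3, I4 (k = 3).
Σσᵢ² = 1.14 + 1.88 + 1.44 = 4.46
total variance = 4.46 + 2 × 0.36 = 5.18
α (item deleted) = (3/2)·(1 − 4.46/5.18) = 0.208

α = 0.208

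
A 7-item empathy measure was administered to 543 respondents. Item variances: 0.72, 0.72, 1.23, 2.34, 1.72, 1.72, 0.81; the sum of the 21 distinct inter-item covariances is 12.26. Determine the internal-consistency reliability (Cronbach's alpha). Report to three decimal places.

ΣVar(i) = 0.72 + 0.72 + 1.23 + 2.34 + 1.72 + 1.72 + 0.81 = 9.26
Sum of distinct covariances = 12.26
σ²_T = ΣVar(i) + 2·Σcov = 9.26 + 2 × 12.26 = 33.78
α = (7/6)·(1 − 9.26/33.78) = 0.847

Cronbach's alpha = 0.847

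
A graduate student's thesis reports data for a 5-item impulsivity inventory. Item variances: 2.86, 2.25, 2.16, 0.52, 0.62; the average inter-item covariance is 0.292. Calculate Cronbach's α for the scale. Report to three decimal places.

Cronbach's α = 0.512

Σσ²ᵢ = 2.86 + 2.25 + 2.16 + 0.52 + 0.62 = 8.41
Sum of the 10 distinct covariances = 10 × 0.292 = 2.920
Var(T) = Σσ²ᵢ + 2·Σcov = 8.41 + 2 × 2.920 = 14.250
α = (5/4)·(1 − 8.41/14.250) = 0.512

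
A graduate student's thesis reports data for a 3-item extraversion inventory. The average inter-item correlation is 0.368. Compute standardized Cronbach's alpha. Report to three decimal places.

Standardized α = k·r̄ / (1 + (k−1)·r̄) = 3 × 0.368 / (1 + 2 × 0.368)
  = 1.1040 / 1.7360 = 0.636

standardized Cronbach's alpha = 0.636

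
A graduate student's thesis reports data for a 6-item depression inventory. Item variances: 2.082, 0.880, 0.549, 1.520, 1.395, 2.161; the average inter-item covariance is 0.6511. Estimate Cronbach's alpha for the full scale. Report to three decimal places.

Cronbach's alpha = 0.834

Σσ²ᵢ = 2.082 + 0.880 + 0.549 + 1.520 + 1.395 + 2.161 = 8.587
Sum of the 15 distinct covariances = 15 × 0.6511 = 9.7665
total variance = Σσ²ᵢ + 2·Σcov = 8.587 + 2 × 9.7665 = 28.1200
α = (6/5)·(1 − 8.587/28.1200) = 0.834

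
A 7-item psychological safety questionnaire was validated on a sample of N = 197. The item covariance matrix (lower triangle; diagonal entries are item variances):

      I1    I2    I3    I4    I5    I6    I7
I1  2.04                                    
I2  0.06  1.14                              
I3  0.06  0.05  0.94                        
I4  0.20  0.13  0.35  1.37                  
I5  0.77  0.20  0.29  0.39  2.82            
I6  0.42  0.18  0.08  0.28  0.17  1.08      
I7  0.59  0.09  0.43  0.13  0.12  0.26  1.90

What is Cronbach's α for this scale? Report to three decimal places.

Σσ²ᵢ = 2.04 + 1.14 + 0.94 + 1.37 + 2.82 + 1.08 + 1.90 = 11.29
Σ_{i<j} σ_ij = 5.25
σ²_T = 11.29 + 2 × 5.25 = 21.79
α = (k/(k−1))·(1 − Σσ²ᵢ/σ²_T) = (7/6)·(1 − 11.29/21.79) = 0.562

α = 0.562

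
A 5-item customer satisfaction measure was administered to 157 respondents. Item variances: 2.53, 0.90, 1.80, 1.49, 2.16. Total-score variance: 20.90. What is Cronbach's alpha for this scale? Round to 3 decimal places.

α = 0.719

ΣVar(i) = 2.53 + 0.90 + 1.80 + 1.49 + 2.16 = 8.88
α = (k/(k−1))·(1 − ΣVar(i)/total variance) = (5/4)·(1 − 8.88/20.90) = 0.719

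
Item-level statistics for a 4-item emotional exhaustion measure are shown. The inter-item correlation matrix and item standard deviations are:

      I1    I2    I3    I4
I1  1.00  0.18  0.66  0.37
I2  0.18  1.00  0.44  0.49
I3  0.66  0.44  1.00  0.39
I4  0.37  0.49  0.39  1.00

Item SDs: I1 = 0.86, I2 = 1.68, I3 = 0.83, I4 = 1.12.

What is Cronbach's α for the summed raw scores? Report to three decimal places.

α = 0.694

Σσ²ᵢ = 0.86² + 1.68² + 0.83² + 1.12² = 5.5053
Covariances σ_ij = r_ij · s_i · s_j:
  σ(I1,I2) = 0.18 × 0.86 × 1.68 = 0.2601
  σ(I1,I3) = 0.66 × 0.86 × 0.83 = 0.4711
  σ(I1,I4) = 0.37 × 0.86 × 1.12 = 0.3564
  σ(I2,I3) = 0.44 × 1.68 × 0.83 = 0.6135
  σ(I2,I4) = 0.49 × 1.68 × 1.12 = 0.9220
  σ(I3,I4) = 0.39 × 0.83 × 1.12 = 0.3625
σ²_T = Σσ²ᵢ + 2·Σσ_ij = 5.5053 + 2 × 2.9856 = 11.4765
α = (4/3)·(1 − 5.5053/11.4765) = 0.694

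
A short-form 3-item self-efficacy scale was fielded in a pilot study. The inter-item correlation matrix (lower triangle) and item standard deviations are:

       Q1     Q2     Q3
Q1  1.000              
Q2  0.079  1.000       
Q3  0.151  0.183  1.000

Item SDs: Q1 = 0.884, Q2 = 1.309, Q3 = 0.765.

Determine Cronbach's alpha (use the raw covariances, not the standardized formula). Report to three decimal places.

Cronbach's alpha = 0.295

Σσ²ᵢ = 0.884² + 1.309² + 0.765² = 3.0802
Covariances σ_ij = r_ij · s_i · s_j:
  σ(Q1,Q2) = 0.079 × 0.884 × 1.309 = 0.0914
  σ(Q1,Q3) = 0.151 × 0.884 × 0.765 = 0.1021
  σ(Q2,Q3) = 0.183 × 1.309 × 0.765 = 0.1833
σ²_T = Σσ²ᵢ + 2·Σσ_ij = 3.0802 + 2 × 0.3768 = 3.8338
α = (3/2)·(1 − 3.0802/3.8338) = 0.295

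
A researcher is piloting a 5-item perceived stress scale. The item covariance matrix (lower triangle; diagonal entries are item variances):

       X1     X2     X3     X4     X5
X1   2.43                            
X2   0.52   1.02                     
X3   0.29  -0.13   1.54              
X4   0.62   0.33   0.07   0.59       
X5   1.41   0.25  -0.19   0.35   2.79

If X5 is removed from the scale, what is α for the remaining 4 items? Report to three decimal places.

α = 0.505

Remaining items: X1, X2, X3, X4 (k = 4).
Σσ²ᵢ = 2.43 + 1.02 + 1.54 + 0.59 = 5.58
σ²_total = 5.58 + 2 × 1.70 = 8.98
α (item deleted) = (4/3)·(1 − 5.58/8.98) = 0.505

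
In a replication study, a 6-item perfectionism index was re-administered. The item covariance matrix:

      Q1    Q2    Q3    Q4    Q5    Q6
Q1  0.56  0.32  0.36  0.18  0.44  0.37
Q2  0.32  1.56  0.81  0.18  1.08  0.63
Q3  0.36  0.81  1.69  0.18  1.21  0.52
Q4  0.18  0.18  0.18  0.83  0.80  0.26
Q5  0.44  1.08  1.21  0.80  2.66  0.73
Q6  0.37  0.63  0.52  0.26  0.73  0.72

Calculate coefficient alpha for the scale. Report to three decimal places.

α = 0.802

Σσ²ᵢ = 0.56 + 1.56 + 1.69 + 0.83 + 2.66 + 0.72 = 8.02
Σ_{i<j} σ_ij = 8.07
total variance = 8.02 + 2 × 8.07 = 24.16
α = (k/(k−1))·(1 − Σσ²ᵢ/total variance) = (6/5)·(1 − 8.02/24.16) = 0.802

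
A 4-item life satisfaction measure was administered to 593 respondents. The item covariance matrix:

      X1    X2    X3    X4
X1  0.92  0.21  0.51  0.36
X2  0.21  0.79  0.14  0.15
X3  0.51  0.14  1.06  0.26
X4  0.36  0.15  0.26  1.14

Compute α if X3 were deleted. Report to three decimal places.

Remaining items: X1, X2, X4 (k = 3).
sum of item variances = 0.92 + 0.79 + 1.14 = 2.85
σ²_total = 2.85 + 2 × 0.72 = 4.29
α (item deleted) = (3/2)·(1 − 2.85/4.29) = 0.503

α = 0.503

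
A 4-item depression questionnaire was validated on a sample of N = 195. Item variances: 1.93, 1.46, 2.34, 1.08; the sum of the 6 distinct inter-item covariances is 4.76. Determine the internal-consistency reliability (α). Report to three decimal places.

Σσ²ᵢ = 1.93 + 1.46 + 2.34 + 1.08 = 6.81
Sum of distinct covariances = 4.76
Var(T) = Σσ²ᵢ + 2·Σcov = 6.81 + 2 × 4.76 = 16.33
α = (4/3)·(1 − 6.81/16.33) = 0.777

α = 0.777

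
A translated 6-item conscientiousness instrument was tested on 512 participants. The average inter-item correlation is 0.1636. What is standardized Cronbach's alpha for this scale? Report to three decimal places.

Standardized α = k·r̄ / (1 + (k−1)·r̄) = 6 × 0.1636 / (1 + 5 × 0.1636)
  = 0.9816 / 1.8180 = 0.540

standardized Cronbach's alpha = 0.540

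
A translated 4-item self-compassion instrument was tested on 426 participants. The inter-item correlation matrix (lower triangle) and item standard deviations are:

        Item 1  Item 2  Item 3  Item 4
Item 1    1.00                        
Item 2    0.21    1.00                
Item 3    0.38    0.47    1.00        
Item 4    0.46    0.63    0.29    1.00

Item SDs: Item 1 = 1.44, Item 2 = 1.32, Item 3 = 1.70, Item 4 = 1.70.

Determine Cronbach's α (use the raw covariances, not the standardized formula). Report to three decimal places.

Σσ²ᵢ = 1.44² + 1.32² + 1.70² + 1.70² = 9.5960
Covariances σ_ij = r_ij · s_i · s_j:
  σ(Item 1,Item 2) = 0.21 × 1.44 × 1.32 = 0.3992
  σ(Item 1,Item 3) = 0.38 × 1.44 × 1.70 = 0.9302
  σ(Item 1,Item 4) = 0.46 × 1.44 × 1.70 = 1.1261
  σ(Item 2,Item 3) = 0.47 × 1.32 × 1.70 = 1.0547
  σ(Item 2,Item 4) = 0.63 × 1.32 × 1.70 = 1.4137
  σ(Item 3,Item 4) = 0.29 × 1.70 × 1.70 = 0.8381
σ²_T = Σσ²ᵢ + 2·Σσ_ij = 9.5960 + 2 × 5.7620 = 21.1200
α = (4/3)·(1 − 9.5960/21.1200) = 0.728

Cronbach's α = 0.728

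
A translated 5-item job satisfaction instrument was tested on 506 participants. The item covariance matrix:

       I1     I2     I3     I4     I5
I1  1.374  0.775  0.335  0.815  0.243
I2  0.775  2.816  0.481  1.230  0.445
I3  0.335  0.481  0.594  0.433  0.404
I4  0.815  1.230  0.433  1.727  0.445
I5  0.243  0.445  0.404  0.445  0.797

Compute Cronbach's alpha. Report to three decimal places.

sum of item variances = 1.374 + 2.816 + 0.594 + 1.727 + 0.797 = 7.308
Σ_{i<j} σ_ij = 5.606
total variance = 7.308 + 2 × 5.606 = 18.520
α = (k/(k−1))·(1 − sum of item variances/total variance) = (5/4)·(1 − 7.308/18.520) = 0.757

α = 0.757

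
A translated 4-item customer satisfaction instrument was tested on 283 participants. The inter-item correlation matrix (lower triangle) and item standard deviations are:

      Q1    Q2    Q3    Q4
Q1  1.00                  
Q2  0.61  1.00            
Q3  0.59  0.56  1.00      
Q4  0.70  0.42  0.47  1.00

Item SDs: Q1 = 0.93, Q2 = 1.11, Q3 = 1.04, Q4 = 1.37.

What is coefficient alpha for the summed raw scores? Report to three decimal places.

coefficient alpha = 0.821

Σσ²ᵢ = 0.93² + 1.11² + 1.04² + 1.37² = 5.0555
Covariances σ_ij = r_ij · s_i · s_j:
  σ(Q1,Q2) = 0.61 × 0.93 × 1.11 = 0.6297
  σ(Q1,Q3) = 0.59 × 0.93 × 1.04 = 0.5706
  σ(Q1,Q4) = 0.70 × 0.93 × 1.37 = 0.8919
  σ(Q2,Q3) = 0.56 × 1.11 × 1.04 = 0.6465
  σ(Q2,Q4) = 0.42 × 1.11 × 1.37 = 0.6387
  σ(Q3,Q4) = 0.47 × 1.04 × 1.37 = 0.6697
σ²_T = Σσ²ᵢ + 2·Σσ_ij = 5.0555 + 2 × 4.0471 = 13.1497
α = (4/3)·(1 − 5.0555/13.1497) = 0.821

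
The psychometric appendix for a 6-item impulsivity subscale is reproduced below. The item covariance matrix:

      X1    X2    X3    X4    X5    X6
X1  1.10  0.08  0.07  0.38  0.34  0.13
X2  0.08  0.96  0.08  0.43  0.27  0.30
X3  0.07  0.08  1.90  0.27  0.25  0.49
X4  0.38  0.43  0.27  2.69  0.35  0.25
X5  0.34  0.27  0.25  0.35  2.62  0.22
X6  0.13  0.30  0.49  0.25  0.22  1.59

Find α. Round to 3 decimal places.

α = 0.502

ΣVar(i) = 1.10 + 0.96 + 1.90 + 2.69 + 2.62 + 1.59 = 10.86
Σ_{i<j} σ_ij = 3.91
Var(T) = 10.86 + 2 × 3.91 = 18.68
α = (k/(k−1))·(1 − ΣVar(i)/Var(T)) = (6/5)·(1 − 10.86/18.68) = 0.502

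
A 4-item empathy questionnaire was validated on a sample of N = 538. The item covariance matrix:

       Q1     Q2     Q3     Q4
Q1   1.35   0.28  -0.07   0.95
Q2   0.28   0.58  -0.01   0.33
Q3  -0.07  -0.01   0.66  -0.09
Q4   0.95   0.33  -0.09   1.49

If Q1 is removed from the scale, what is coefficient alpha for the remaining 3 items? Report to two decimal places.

α = 0.22

Remaining items: Q2, Q3, Q4 (k = 3).
ΣVar(i) = 0.58 + 0.66 + 1.49 = 2.73
total variance = 2.73 + 2 × 0.23 = 3.19
α (item deleted) = (3/2)·(1 − 2.73/3.19) = 0.22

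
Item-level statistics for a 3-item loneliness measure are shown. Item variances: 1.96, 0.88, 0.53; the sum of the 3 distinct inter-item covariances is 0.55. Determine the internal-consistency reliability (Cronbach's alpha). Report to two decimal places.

sum of item variances = 1.96 + 0.88 + 0.53 = 3.37
Sum of distinct covariances = 0.55
total variance = sum of item variances + 2·Σcov = 3.37 + 2 × 0.55 = 4.47
α = (3/2)·(1 − 3.37/4.47) = 0.37

α = 0.37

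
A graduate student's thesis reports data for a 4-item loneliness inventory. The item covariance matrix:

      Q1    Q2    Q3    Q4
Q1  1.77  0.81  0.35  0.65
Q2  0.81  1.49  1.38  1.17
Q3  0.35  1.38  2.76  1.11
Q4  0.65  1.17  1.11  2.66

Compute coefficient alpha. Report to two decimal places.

α = 0.74

sum of item variances = 1.77 + 1.49 + 2.76 + 2.66 = 8.68
Σ_{i<j} σ_ij = 5.47
Var(T) = 8.68 + 2 × 5.47 = 19.62
α = (k/(k−1))·(1 − sum of item variances/Var(T)) = (4/3)·(1 − 8.68/19.62) = 0.74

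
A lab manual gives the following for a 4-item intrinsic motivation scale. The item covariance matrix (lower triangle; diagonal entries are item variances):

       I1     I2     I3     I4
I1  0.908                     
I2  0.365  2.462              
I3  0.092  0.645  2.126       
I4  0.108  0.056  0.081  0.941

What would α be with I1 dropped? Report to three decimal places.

α = 0.331

Remaining items: I2, I3, I4 (k = 3).
Σσ²ᵢ = 2.462 + 2.126 + 0.941 = 5.529
total variance = 5.529 + 2 × 0.782 = 7.093
α (item deleted) = (3/2)·(1 − 5.529/7.093) = 0.331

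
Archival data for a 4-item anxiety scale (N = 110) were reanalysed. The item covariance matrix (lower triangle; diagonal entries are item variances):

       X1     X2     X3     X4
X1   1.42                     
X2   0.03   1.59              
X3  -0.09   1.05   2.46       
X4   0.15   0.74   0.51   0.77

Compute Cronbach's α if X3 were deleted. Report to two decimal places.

Cronbach's α = 0.49

Remaining items: X1, X2, X4 (k = 3).
sum of item variances = 1.42 + 1.59 + 0.77 = 3.78
total variance = 3.78 + 2 × 0.92 = 5.62
α (item deleted) = (3/2)·(1 − 3.78/5.62) = 0.49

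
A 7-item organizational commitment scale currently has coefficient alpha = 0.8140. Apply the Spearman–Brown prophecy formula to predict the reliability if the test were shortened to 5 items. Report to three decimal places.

predicted reliability = 0.758

Length factor m = 5/7 = 0.7143
α' = m·α / (1 − (1−m)·α)
   = 5/7 × 0.8140 / (1 − (1 − 5/7) × 0.8140)
   = 0.5814 / 0.7674 = 0.758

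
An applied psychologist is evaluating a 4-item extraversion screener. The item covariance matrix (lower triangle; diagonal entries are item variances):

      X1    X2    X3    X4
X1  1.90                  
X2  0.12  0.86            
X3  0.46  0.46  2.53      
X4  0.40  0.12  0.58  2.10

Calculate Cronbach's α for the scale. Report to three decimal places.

ΣVar(i) = 1.90 + 0.86 + 2.53 + 2.10 = 7.39
Sum of off-diagonal covariances = 2.14
σ²_T = 7.39 + 2 × 2.14 = 11.67
α = (k/(k−1))·(1 − ΣVar(i)/σ²_T) = (4/3)·(1 − 7.39/11.67) = 0.489

α = 0.489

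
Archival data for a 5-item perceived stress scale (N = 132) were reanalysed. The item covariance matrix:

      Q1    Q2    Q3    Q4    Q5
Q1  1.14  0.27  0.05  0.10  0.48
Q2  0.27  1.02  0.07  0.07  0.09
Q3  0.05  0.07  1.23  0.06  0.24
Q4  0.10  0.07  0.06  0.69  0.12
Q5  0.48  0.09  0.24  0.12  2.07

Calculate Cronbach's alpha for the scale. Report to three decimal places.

Σσ²ᵢ = 1.14 + 1.02 + 1.23 + 0.69 + 2.07 = 6.15
Σ_{i<j} σ_ij = 1.55
total variance = 6.15 + 2 × 1.55 = 9.25
α = (k/(k−1))·(1 − Σσ²ᵢ/total variance) = (5/4)·(1 − 6.15/9.25) = 0.419

Cronbach's alpha = 0.419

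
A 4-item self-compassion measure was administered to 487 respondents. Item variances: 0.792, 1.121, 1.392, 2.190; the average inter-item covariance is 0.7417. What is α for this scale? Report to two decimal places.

Σσᵢ² = 0.792 + 1.121 + 1.392 + 2.190 = 5.495
Sum of the 6 distinct covariances = 6 × 0.7417 = 4.4502
total variance = Σσᵢ² + 2·Σcov = 5.495 + 2 × 4.4502 = 14.3954
α = (4/3)·(1 − 5.495/14.3954) = 0.82

α = 0.82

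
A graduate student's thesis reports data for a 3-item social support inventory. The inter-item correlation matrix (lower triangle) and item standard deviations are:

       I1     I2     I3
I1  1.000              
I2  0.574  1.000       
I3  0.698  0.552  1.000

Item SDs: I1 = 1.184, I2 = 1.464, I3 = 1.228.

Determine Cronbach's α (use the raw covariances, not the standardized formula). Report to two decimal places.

α = 0.81

Σσ²ᵢ = 1.184² + 1.464² + 1.228² = 5.0531
Covariances σ_ij = r_ij · s_i · s_j:
  σ(I1,I2) = 0.574 × 1.184 × 1.464 = 0.9950
  σ(I1,I3) = 0.698 × 1.184 × 1.228 = 1.0149
  σ(I2,I3) = 0.552 × 1.464 × 1.228 = 0.9924
σ²_T = Σσ²ᵢ + 2·Σσ_ij = 5.0531 + 2 × 3.0023 = 11.0577
α = (3/2)·(1 − 5.0531/11.0577) = 0.81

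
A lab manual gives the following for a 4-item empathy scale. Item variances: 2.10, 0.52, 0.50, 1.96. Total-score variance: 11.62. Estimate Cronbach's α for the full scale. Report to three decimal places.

Cronbach's α = 0.750

Σσᵢ² = 2.10 + 0.52 + 0.50 + 1.96 = 5.08
α = (k/(k−1))·(1 − Σσᵢ²/σ²_total) = (4/3)·(1 − 5.08/11.62) = 0.750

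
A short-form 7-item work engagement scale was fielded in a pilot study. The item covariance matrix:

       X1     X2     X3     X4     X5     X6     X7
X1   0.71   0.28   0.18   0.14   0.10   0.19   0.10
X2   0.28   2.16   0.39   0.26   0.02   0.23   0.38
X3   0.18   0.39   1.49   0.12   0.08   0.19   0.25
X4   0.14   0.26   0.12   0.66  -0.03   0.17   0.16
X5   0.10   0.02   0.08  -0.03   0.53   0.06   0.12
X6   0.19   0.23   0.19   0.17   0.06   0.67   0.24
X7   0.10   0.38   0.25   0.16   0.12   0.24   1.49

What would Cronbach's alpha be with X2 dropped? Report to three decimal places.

Remaining items: X1, X3, X4, X5, X6, X7 (k = 6).
Σσᵢ² = 0.71 + 1.49 + 0.66 + 0.53 + 0.67 + 1.49 = 5.55
σ²_T = 5.55 + 2 × 2.07 = 9.69
α (item deleted) = (6/5)·(1 − 5.55/9.69) = 0.513

Cronbach's alpha = 0.513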